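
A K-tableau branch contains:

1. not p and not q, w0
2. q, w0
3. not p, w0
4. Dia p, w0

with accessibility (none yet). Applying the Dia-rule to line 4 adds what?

a fresh world w1 with w0Rw1, and p at w1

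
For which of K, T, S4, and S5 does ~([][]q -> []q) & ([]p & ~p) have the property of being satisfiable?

K

T-tableau for the formula:
1. ~([][]q -> []q) & ([]p & ~p), u
2. ~([][]q -> []q), u
3. []p & ~p, u
4. [][]q, u
5. ~[]q, u
6. []p, u
7. ~p, u
8. []q, u
9. p, u
Accessibility: uRu
Branch closes: p and ~p both at u.
Every branch closes (one shown): unsatisfiable in T, hence also in S4, S5 (every S4/S5-frame is a T-frame).
K-tableau for the formula:
1. ~([][]q -> []q) & ([]p & ~p), u
2. ~([][]q -> []q), u
3. []p & ~p, u
4. [][]q, u
5. ~[]q, u
6. []p, u
7. ~p, u
8. ~q, v
9. []q, v
10. p, v
Accessibility: uRv
Complete open branch: satisfiable in K.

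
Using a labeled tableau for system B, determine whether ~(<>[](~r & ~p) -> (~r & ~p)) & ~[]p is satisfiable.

1. ~(<>[](~r & ~p) -> (~r & ~p)) & ~[]p, u
2. ~(<>[](~r & ~p) -> (~r & ~p)), u   [&-rule on 1]
3. ~[]p, u   [&-rule on 1]
4. <>[](~r & ~p), u   [~->-rule on 2]
5. ~(~r & ~p), u   [~->-rule on 2]
6. p, u   [~&-rule on 5 (branches; this branch)]
7. ~p, v   [~[]-rule on 3: fresh world v, uRv]
8. [](~r & ~p), w   [<>-rule on 4: fresh world w, uRw]
9. ~r & ~p, u   [[]-rule on 8 via wRu]
10. ~r, u   [&-rule on 9]
11. ~p, u   [&-rule on 9]
Accessibility: uRu, uRv, uRw, vRu, vRv, wRu, wRw
Branch closes: p and ~p both at u.
Every branch closes; the branch above is one of them.

Unsatisfiable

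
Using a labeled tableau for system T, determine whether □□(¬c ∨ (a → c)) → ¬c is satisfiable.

1. □□(¬c ∨ (a → c)) → ¬c, w0
2. ¬c, w0
Accessibility: w0Rw0

Satisfiable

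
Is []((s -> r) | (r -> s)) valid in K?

Tableau for the negation ~[]((s -> r) | (r -> s)):
1. ~[]((s -> r) | (r -> s)), w0
2. ~((s -> r) | (r -> s)), w1
3. ~(s -> r), w1
4. ~(r -> s), w1
5. s, w1
6. ~r, w1
7. r, w1
8. ~s, w1
Accessibility: w0Rw1
Branch closes: r and ~r both at w1.
Every branch of the negation's tableau closes; the branch above is one of them.

Yes, valid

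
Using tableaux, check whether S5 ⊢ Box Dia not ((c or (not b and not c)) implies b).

Not valid

Tableau for the negation not Box Dia not ((c or (not b and not c)) implies b):
1. not Box Dia not ((c or (not b and not c)) implies b), u
2. not Dia not ((c or (not b and not c)) implies b), v
3. (c or (not b and not c)) implies b, u
4. (c or (not b and not c)) implies b, v
5. b, u
6. b, v
Accessibility: uRu, uRv, vRu, vRv
The negation has an open branch (countermodel exists).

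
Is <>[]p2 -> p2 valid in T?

Tableau for the negation ~(<>[]p2 -> p2):
1. ~(<>[]p2 -> p2), w0
2. <>[]p2, w0   [~->-rule on 1]
3. ~p2, w0   [~->-rule on 1]
4. []p2, w1   [<>-rule on 2: fresh world w1, w0Rw1]
5. p2, w1   [[]-rule on 4 via w1Rw1]
Accessibility: w0Rw0, w0Rw1, w1Rw1
The negation has an open branch (countermodel exists).

No, not valid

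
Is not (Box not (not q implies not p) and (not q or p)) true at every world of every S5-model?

Not valid

Tableau for the negation Box not (not q implies not p) and (not q or p):
1. Box not (not q implies not p) and (not q or p), u
2. Box not (not q implies not p), u
3. not q or p, u
4. not (not q implies not p), u
5. not q, u
6. p, u
Accessibility: uRu
The negation has an open branch (countermodel exists).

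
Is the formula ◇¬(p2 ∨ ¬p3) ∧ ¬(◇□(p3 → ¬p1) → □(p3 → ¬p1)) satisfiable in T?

1. ◇¬(p2 ∨ ¬p3) ∧ ¬(◇□(p3 → ¬p1) → □(p3 → ¬p1)), 0
2. ◇¬(p2 ∨ ¬p3), 0   [∧-rule on 1]
3. ¬(◇□(p3 → ¬p1) → □(p3 → ¬p1)), 0   [∧-rule on 1]
4. ◇□(p3 → ¬p1), 0   [¬→-rule on 3]
5. ¬□(p3 → ¬p1), 0   [¬→-rule on 3]
6. ¬(p2 ∨ ¬p3), 1   [◇-rule on 2: fresh world 1, 0R1]
7. ¬p2, 1   [¬∨-rule on 6]
8. p3, 1   [¬∨-rule on 6]
9. □(p3 → ¬p1), 2   [◇-rule on 4: fresh world 2, 0R2]
10. p3 → ¬p1, 2   [□-rule on 9 via 2R2]
11. ¬p1, 2   [→-rule on 10 (branches; this branch)]
12. ¬(p3 → ¬p1), 3   [¬□-rule on 5: fresh world 3, 0R3]
13. p3, 3   [¬→-rule on 12]
14. p1, 3   [¬→-rule on 12]
Accessibility: 0R0, 0R1, 0R2, 0R3, 1R1, 2R2, 3R3

Satisfiable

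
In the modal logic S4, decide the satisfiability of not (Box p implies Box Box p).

1. not (Box p implies Box Box p), u
2. Box p, u
3. not Box Box p, u
4. p, u
5. not Box p, v
6. p, v
7. not p, w
8. p, w
Accessibility: uRu, uRv, uRw, vRv, vRw, wRw
Branch closes: p and not p both at w.
All branches of the tableau close; one closing branch shown above.

No, unsatisfiable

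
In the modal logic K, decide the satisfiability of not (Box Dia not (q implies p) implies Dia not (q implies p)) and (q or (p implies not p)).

1. not (Box Dia not (q implies p) implies Dia not (q implies p)) and (q or (p implies not p)), w0
2. not (Box Dia not (q implies p) implies Dia not (q implies p)), w0
3. q or (p implies not p), w0
4. Box Dia not (q implies p), w0
5. not Dia not (q implies p), w0
6. p implies not p, w0
7. not p, w0

Satisfiable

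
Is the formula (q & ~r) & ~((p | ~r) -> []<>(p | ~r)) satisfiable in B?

Unsatisfiable

1. (q & ~r) & ~((p | ~r) -> []<>(p | ~r)), u
2. q & ~r, u   [&-rule on 1]
3. ~((p | ~r) -> []<>(p | ~r)), u   [&-rule on 1]
4. q, u   [&-rule on 2]
5. ~r, u   [&-rule on 2]
6. p | ~r, u   [~->-rule on 3]
7. ~[]<>(p | ~r), u   [~->-rule on 3]
8. ~<>(p | ~r), v   [~[]-rule on 7: fresh world v, uRv]
9. ~(p | ~r), u   [~<>-rule on 8 via vRu]
10. ~p, u   [~|-rule on 9]
11. r, u   [~|-rule on 9]
Accessibility: uRu, uRv, vRu, vRv
Branch closes: r and ~r both at u.
Every branch closes; the branch above is one of them.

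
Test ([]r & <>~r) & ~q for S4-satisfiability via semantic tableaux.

1. ([]r & <>~r) & ~q, u
2. []r & <>~r, u
3. ~q, u
4. []r, u
5. <>~r, u
6. r, u
7. ~r, v
8. r, v
Accessibility: uRu, uRv, vRv
Branch closes: r and ~r both at v.
All branches of the tableau close; one closing branch shown above.

No, unsatisfiable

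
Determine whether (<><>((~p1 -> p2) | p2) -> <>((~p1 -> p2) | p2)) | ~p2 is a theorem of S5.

Valid

Tableau for the negation ~((<><>((~p1 -> p2) | p2) -> <>((~p1 -> p2) | p2)) | ~p2):
1. ~((<><>((~p1 -> p2) | p2) -> <>((~p1 -> p2) | p2)) | ~p2), w0
2. ~(<><>((~p1 -> p2) | p2) -> <>((~p1 -> p2) | p2)), w0
3. p2, w0
4. <><>((~p1 -> p2) | p2), w0
5. ~<>((~p1 -> p2) | p2), w0
6. ~((~p1 -> p2) | p2), w0
7. ~(~p1 -> p2), w0
8. ~p2, w0
Accessibility: w0Rw0
Branch closes: p2 and ~p2 both at w0.
Every branch of the negation's tableau closes; the branch above is one of them.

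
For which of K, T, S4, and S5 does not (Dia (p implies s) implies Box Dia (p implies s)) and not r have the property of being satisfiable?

S4-tableau for the formula:
1. not (Dia (p implies s) implies Box Dia (p implies s)) and not r, u
2. not (Dia (p implies s) implies Box Dia (p implies s)), u
3. not r, u
4. Dia (p implies s), u
5. not Box Dia (p implies s), u
6. p implies s, v
7. s, v
8. not Dia (p implies s), w
9. not (p implies s), w
10. p, w
11. not s, w
Accessibility: uRu, uRv, uRw, vRv, wRw
Complete open branch: satisfiable in S4, hence also in K, T (this S4-model is also a K-model and a T-model).
S5-tableau for the formula:
1. not (Dia (p implies s) implies Box Dia (p implies s)) and not r, u
2. not (Dia (p implies s) implies Box Dia (p implies s)), u
3. not r, u
4. Dia (p implies s), u
5. not Box Dia (p implies s), u
6. p implies s, v
7. s, v
8. not Dia (p implies s), w
9. not (p implies s), u
10. p, u
11. not s, u
12. not (p implies s), v
13. p, v
14. not s, v
Accessibility: uRu, uRv, uRw, vRu, vRv, vRw, wRu, wRv, wRw
Branch closes: s and not s both at v.
Every branch closes (one shown): unsatisfiable in S5.

K, T, S4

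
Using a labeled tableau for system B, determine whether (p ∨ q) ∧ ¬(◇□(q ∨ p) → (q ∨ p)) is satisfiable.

1. (p ∨ q) ∧ ¬(◇□(q ∨ p) → (q ∨ p)), w0
2. p ∨ q, w0   [∧-rule on 1]
3. ¬(◇□(q ∨ p) → (q ∨ p)), w0   [∧-rule on 1]
4. ◇□(q ∨ p), w0   [¬→-rule on 3]
5. ¬(q ∨ p), w0   [¬→-rule on 3]
6. ¬q, w0   [¬∨-rule on 5]
7. ¬p, w0   [¬∨-rule on 5]
8. q, w0   [∨-rule on 2 (branches; this branch)]
Accessibility: w0Rw0
Branch closes: q and ¬q both at w0.
All branches of the tableau close; one closing branch shown above.

Unsatisfiable (every branch closes)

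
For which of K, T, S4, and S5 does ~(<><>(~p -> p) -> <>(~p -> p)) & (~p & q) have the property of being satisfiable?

K, T

T-tableau for the formula:
1. ~(<><>(~p -> p) -> <>(~p -> p)) & (~p & q), 0
2. ~(<><>(~p -> p) -> <>(~p -> p)), 0
3. ~p & q, 0
4. <><>(~p -> p), 0
5. ~<>(~p -> p), 0
6. ~p, 0
7. q, 0
8. ~(~p -> p), 0
9. <>(~p -> p), 1
10. ~(~p -> p), 1
11. ~p, 1
12. ~p -> p, 2
13. p, 2
Accessibility: 0R0, 0R1, 1R1, 1R2, 2R2
Complete open branch: satisfiable in T, hence also in K (this T-model is also a K-model).
S4-tableau for the formula:
1. ~(<><>(~p -> p) -> <>(~p -> p)) & (~p & q), 0
2. ~(<><>(~p -> p) -> <>(~p -> p)), 0
3. ~p & q, 0
4. <><>(~p -> p), 0
5. ~<>(~p -> p), 0
6. ~p, 0
7. q, 0
8. ~(~p -> p), 0
9. <>(~p -> p), 1
10. ~(~p -> p), 1
11. ~p, 1
12. ~p -> p, 2
13. ~(~p -> p), 2
14. ~p, 2
15. p, 2
Accessibility: 0R0, 0R1, 0R2, 1R1, 1R2, 2R2
Branch closes: p and ~p both at 2.
Every branch closes (one shown): unsatisfiable in S4, hence also in S5 (every S5-frame is an S4-frame).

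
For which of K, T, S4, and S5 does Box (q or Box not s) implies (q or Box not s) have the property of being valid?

T-tableau for the negation not (Box (q or Box not s) implies (q or Box not s)):
1. not (Box (q or Box not s) implies (q or Box not s)), u
2. Box (q or Box not s), u
3. not (q or Box not s), u
4. not q, u
5. not Box not s, u
6. q or Box not s, u
7. Box not s, u
8. not s, u
9. s, v
10. q or Box not s, v
11. not s, v
Accessibility: uRu, uRv, vRv
Branch closes: s and not s both at v.
Every branch closes (one shown): valid in T, hence also in S4, S5 (every theorem of T is a theorem of S4 and S5).
K-tableau for the negation not (Box (q or Box not s) implies (q or Box not s)):
1. not (Box (q or Box not s) implies (q or Box not s)), u
2. Box (q or Box not s), u
3. not (q or Box not s), u
4. not q, u
5. not Box not s, u
6. s, v
7. q or Box not s, v
8. Box not s, v
Accessibility: uRv
Complete open branch: countermodel on a K-frame, so not valid in K.

T, S4, S5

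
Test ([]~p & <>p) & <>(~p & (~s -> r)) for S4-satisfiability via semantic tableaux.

No, unsatisfiable

1. ([]~p & <>p) & <>(~p & (~s -> r)), w0
2. []~p & <>p, w0
3. <>(~p & (~s -> r)), w0
4. []~p, w0
5. <>p, w0
6. ~p, w0
7. ~p & (~s -> r), w1
8. ~p, w1
9. ~s -> r, w1
10. r, w1
11. p, w2
12. ~p, w2
Accessibility: w0Rw0, w0Rw1, w0Rw2, w1Rw1, w2Rw2
Branch closes: p and ~p both at w2.
All branches of the tableau close; one closing branch shown above.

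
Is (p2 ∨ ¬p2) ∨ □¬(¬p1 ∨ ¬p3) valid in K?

Tableau for the negation ¬((p2 ∨ ¬p2) ∨ □¬(¬p1 ∨ ¬p3)):
1. ¬((p2 ∨ ¬p2) ∨ □¬(¬p1 ∨ ¬p3)), w0
2. ¬(p2 ∨ ¬p2), w0   [¬∨-rule on 1]
3. ¬□¬(¬p1 ∨ ¬p3), w0   [¬∨-rule on 1]
4. ¬p2, w0   [¬∨-rule on 2]
5. p2, w0   [¬∨-rule on 2]
Branch closes: p2 and ¬p2 both at w0.
All branches of the negation close; one closing branch shown above.

Valid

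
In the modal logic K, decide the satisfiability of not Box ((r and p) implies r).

Unsatisfiable (every branch closes)

1. not Box ((r and p) implies r), w0
2. not ((r and p) implies r), w1
3. r and p, w1
4. not r, w1
5. r, w1
6. p, w1
Accessibility: w0Rw1
Branch closes: r and not r both at w1.
(One branch shown.) All branches close.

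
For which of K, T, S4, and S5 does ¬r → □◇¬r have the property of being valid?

S5

S4-tableau for the negation ¬(¬r → □◇¬r):
1. ¬(¬r → □◇¬r), w0
2. ¬r, w0
3. ¬□◇¬r, w0
4. ¬◇¬r, w1
5. r, w1
Accessibility: w0Rw0, w0Rw1, w1Rw1
Complete open branch: countermodel on an S4-frame, so not valid in S4, nor in K, T (the same frame is also a K-frame and a T-frame).
S5-tableau for the negation ¬(¬r → □◇¬r):
1. ¬(¬r → □◇¬r), w0
2. ¬r, w0
3. ¬□◇¬r, w0
4. ¬◇¬r, w1
5. r, w0
Accessibility: w0Rw0, w0Rw1, w1Rw0, w1Rw1
Branch closes: r and ¬r both at w0.
Every branch closes (one shown): valid in S5.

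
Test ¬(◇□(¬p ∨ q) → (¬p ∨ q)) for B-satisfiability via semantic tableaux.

1. ¬(◇□(¬p ∨ q) → (¬p ∨ q)), u
2. ◇□(¬p ∨ q), u
3. ¬(¬p ∨ q), u
4. p, u
5. ¬q, u
6. □(¬p ∨ q), v
7. ¬p ∨ q, u
8. ¬p ∨ q, v
9. q, u
Accessibility: uRu, uRv, vRu, vRv
Branch closes: q and ¬q both at u.
All branches of the tableau close; one closing branch shown above.

Unsatisfiable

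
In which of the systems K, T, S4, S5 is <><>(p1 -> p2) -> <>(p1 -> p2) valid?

S4, S5

S4-tableau for the negation ~(<><>(p1 -> p2) -> <>(p1 -> p2)):
1. ~(<><>(p1 -> p2) -> <>(p1 -> p2)), u
2. <><>(p1 -> p2), u
3. ~<>(p1 -> p2), u
4. ~(p1 -> p2), u
5. p1, u
6. ~p2, u
7. <>(p1 -> p2), v
8. ~(p1 -> p2), v
9. p1, v
10. ~p2, v
11. p1 -> p2, w
12. ~(p1 -> p2), w
13. p1, w
14. ~p2, w
15. p2, w
Accessibility: uRu, uRv, uRw, vRv, vRw, wRw
Branch closes: p2 and ~p2 both at w.
Every branch closes (one shown): valid in S4, hence also in S5 (every theorem of S4 is a theorem of S5).
T-tableau for the negation ~(<><>(p1 -> p2) -> <>(p1 -> p2)):
1. ~(<><>(p1 -> p2) -> <>(p1 -> p2)), u
2. <><>(p1 -> p2), u
3. ~<>(p1 -> p2), u
4. ~(p1 -> p2), u
5. p1, u
6. ~p2, u
7. <>(p1 -> p2), v
8. ~(p1 -> p2), v
9. p1, v
10. ~p2, v
11. p1 -> p2, w
12. p2, w
Accessibility: uRu, uRv, vRv, vRw, wRw
Complete open branch: countermodel on a T-frame, so not valid in T, nor in K (the same frame is also a K-frame).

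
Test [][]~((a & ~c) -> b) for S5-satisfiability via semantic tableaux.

1. [][]~((a & ~c) -> b), 0
2. []~((a & ~c) -> b), 0
3. ~((a & ~c) -> b), 0
4. a & ~c, 0
5. ~b, 0
6. a, 0
7. ~c, 0
Accessibility: 0R0

Yes, satisfiable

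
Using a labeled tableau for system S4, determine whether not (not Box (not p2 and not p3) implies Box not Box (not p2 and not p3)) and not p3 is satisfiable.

1. not (not Box (not p2 and not p3) implies Box not Box (not p2 and not p3)) and not p3, u
2. not (not Box (not p2 and not p3) implies Box not Box (not p2 and not p3)), u
3. not p3, u
4. not Box (not p2 and not p3), u
5. not Box not Box (not p2 and not p3), u
6. not (not p2 and not p3), v
7. p3, v
8. Box (not p2 and not p3), w
9. not p2 and not p3, w
10. not p2, w
11. not p3, w
Accessibility: uRu, uRv, uRw, vRv, wRw

Satisfiable (open branch found)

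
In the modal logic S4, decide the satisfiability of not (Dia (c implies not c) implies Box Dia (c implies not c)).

1. not (Dia (c implies not c) implies Box Dia (c implies not c)), w0
2. Dia (c implies not c), w0
3. not Box Dia (c implies not c), w0
4. c implies not c, w1
5. not c, w1
6. not Dia (c implies not c), w2
7. not (c implies not c), w2
8. c, w2
Accessibility: w0Rw0, w0Rw1, w0Rw2, w1Rw1, w2Rw2

Satisfiable (open branch found)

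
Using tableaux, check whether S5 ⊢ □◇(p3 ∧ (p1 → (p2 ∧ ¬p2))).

Not valid

Tableau for the negation ¬□◇(p3 ∧ (p1 → (p2 ∧ ¬p2))):
1. ¬□◇(p3 ∧ (p1 → (p2 ∧ ¬p2))), u
2. ¬◇(p3 ∧ (p1 → (p2 ∧ ¬p2))), v
3. ¬(p3 ∧ (p1 → (p2 ∧ ¬p2))), u
4. ¬(p3 ∧ (p1 → (p2 ∧ ¬p2))), v
5. ¬(p1 → (p2 ∧ ¬p2)), u
6. p1, u
7. ¬(p2 ∧ ¬p2), u
8. ¬(p1 → (p2 ∧ ¬p2)), v
9. p1, v
10. ¬(p2 ∧ ¬p2), v
11. p2, u
12. p2, v
Accessibility: uRu, uRv, vRu, vRv
The negation has an open branch (countermodel exists).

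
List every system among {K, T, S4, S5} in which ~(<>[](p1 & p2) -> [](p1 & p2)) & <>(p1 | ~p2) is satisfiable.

S4-tableau for the formula:
1. ~(<>[](p1 & p2) -> [](p1 & p2)) & <>(p1 | ~p2), u
2. ~(<>[](p1 & p2) -> [](p1 & p2)), u   [&-rule on 1]
3. <>(p1 | ~p2), u   [&-rule on 1]
4. <>[](p1 & p2), u   [~->-rule on 2]
5. ~[](p1 & p2), u   [~->-rule on 2]
6. p1 | ~p2, v   [<>-rule on 3: fresh world v, uRv]
7. ~p2, v   [|-rule on 6 (branches; this branch)]
8. [](p1 & p2), w   [<>-rule on 4: fresh world w, uRw]
9. p1 & p2, w   [[]-rule on 8 via wRw]
10. p1, w   [&-rule on 9]
11. p2, w   [&-rule on 9]
12. ~(p1 & p2), x   [~[]-rule on 5: fresh world x, uRx]
13. ~p2, x   [~&-rule on 12 (branches; this branch)]
Accessibility: uRu, uRv, uRw, uRx, vRv, wRw, xRx
Complete open branch: satisfiable in S4, hence also in K, T (this S4-model is also a K-model and a T-model).
S5-tableau for the formula:
1. ~(<>[](p1 & p2) -> [](p1 & p2)) & <>(p1 | ~p2), u
2. ~(<>[](p1 & p2) -> [](p1 & p2)), u   [&-rule on 1]
3. <>(p1 | ~p2), u   [&-rule on 1]
4. <>[](p1 & p2), u   [~->-rule on 2]
5. ~[](p1 & p2), u   [~->-rule on 2]
6. p1 | ~p2, v   [<>-rule on 3: fresh world v, uRv]
7. p1, v   [|-rule on 6 (branches; this branch)]
8. [](p1 & p2), w   [<>-rule on 4: fresh world w, uRw]
9. p1 & p2, u   [[]-rule on 8 via wRu]
10. p1, u   [&-rule on 9]
11. p2, u   [&-rule on 9]
12. p1 & p2, v   [[]-rule on 8 via wRv]
13. p2, v   [&-rule on 12]
14. p1 & p2, w   [[]-rule on 8 via wRw]
15. p1, w   [&-rule on 14]
16. p2, w   [&-rule on 14]
17. ~(p1 & p2), x   [~[]-rule on 5: fresh world x, uRx]
18. p1 & p2, x   [[]-rule on 8 via wRx]
19. p1, x   [&-rule on 18]
20. p2, x   [&-rule on 18]
21. ~p2, x   [~&-rule on 17 (branches; this branch)]
Accessibility: uRu, uRv, uRw, uRx, vRu, vRv, vRw, vRx, wRu, wRv, wRw, wRx, xRu, xRv, xRw, xRx
Branch closes: p2 and ~p2 both at x.
Every branch closes (one shown): unsatisfiable in S5.

K, T, S4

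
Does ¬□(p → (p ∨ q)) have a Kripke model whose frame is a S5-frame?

Unsatisfiable

1. ¬□(p → (p ∨ q)), 0
2. ¬(p → (p ∨ q)), 1
3. p, 1
4. ¬(p ∨ q), 1
5. ¬p, 1
6. ¬q, 1
Accessibility: 0R0, 0R1, 1R0, 1R1
Branch closes: p and ¬p both at 1.
(One branch shown.) All branches close.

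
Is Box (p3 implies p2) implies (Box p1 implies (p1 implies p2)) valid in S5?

Tableau for the negation not (Box (p3 implies p2) implies (Box p1 implies (p1 implies p2))):
1. not (Box (p3 implies p2) implies (Box p1 implies (p1 implies p2))), w0
2. Box (p3 implies p2), w0   [neg-implies-rule on 1]
3. not (Box p1 implies (p1 implies p2)), w0   [neg-implies-rule on 1]
4. Box p1, w0   [neg-implies-rule on 3]
5. not (p1 implies p2), w0   [neg-implies-rule on 3]
6. p1, w0   [neg-implies-rule on 5]
7. not p2, w0   [neg-implies-rule on 5]
8. p3 implies p2, w0   [Box-rule on 2 via w0Rw0]
9. not p3, w0   [implies-rule on 8 (branches; this branch)]
Accessibility: w0Rw0
The negation has an open branch (countermodel exists).

Not valid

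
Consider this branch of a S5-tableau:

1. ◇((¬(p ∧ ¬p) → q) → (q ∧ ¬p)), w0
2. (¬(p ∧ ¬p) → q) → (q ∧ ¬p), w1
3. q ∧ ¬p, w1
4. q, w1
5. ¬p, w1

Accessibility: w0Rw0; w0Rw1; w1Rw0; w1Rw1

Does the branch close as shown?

No world carries both an atom and its negation.

Open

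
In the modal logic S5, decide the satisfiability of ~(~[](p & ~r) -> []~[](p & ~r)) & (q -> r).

Unsatisfiable (every branch closes)

1. ~(~[](p & ~r) -> []~[](p & ~r)) & (q -> r), u
2. ~(~[](p & ~r) -> []~[](p & ~r)), u   [&-rule on 1]
3. q -> r, u   [&-rule on 1]
4. ~[](p & ~r), u   [~->-rule on 2]
5. ~[]~[](p & ~r), u   [~->-rule on 2]
6. ~q, u   [->-rule on 3 (branches; this branch)]
7. ~(p & ~r), v   [~[]-rule on 4: fresh world v, uRv]
8. r, v   [~&-rule on 7 (branches; this branch)]
9. [](p & ~r), w   [~[]-rule on 5: fresh world w, uRw]
10. p & ~r, u   [[]-rule on 9 via wRu]
11. p, u   [&-rule on 10]
12. ~r, u   [&-rule on 10]
13. p & ~r, v   [[]-rule on 9 via wRv]
14. p, v   [&-rule on 13]
15. ~r, v   [&-rule on 13]
Accessibility: uRu, uRv, uRw, vRu, vRv, vRw, wRu, wRv, wRw
Branch closes: r and ~r both at v.
All branches of the tableau close; one closing branch shown above.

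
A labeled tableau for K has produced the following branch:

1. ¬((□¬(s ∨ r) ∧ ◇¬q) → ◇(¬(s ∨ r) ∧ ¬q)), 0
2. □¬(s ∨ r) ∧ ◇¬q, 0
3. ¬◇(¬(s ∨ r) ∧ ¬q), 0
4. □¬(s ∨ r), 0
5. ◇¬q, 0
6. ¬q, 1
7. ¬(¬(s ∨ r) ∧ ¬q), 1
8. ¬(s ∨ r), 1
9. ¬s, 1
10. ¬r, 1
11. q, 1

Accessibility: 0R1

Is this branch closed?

Yes, closed

Both q and ¬q appear at 1.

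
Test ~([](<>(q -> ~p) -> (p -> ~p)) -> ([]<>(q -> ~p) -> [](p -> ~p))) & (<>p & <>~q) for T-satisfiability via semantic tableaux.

No, unsatisfiable

1. ~([](<>(q -> ~p) -> (p -> ~p)) -> ([]<>(q -> ~p) -> [](p -> ~p))) & (<>p & <>~q), w0
2. ~([](<>(q -> ~p) -> (p -> ~p)) -> ([]<>(q -> ~p) -> [](p -> ~p))), w0
3. <>p & <>~q, w0
4. [](<>(q -> ~p) -> (p -> ~p)), w0
5. ~([]<>(q -> ~p) -> [](p -> ~p)), w0
6. <>p, w0
7. <>~q, w0
8. []<>(q -> ~p), w0
9. ~[](p -> ~p), w0
10. <>(q -> ~p) -> (p -> ~p), w0
11. <>(q -> ~p), w0
12. p -> ~p, w0
13. ~p, w0
14. p, w1
15. <>(q -> ~p) -> (p -> ~p), w1
16. <>(q -> ~p), w1
17. ~<>(q -> ~p), w1
18. ~(q -> ~p), w1
19. q, w1
20. ~q, w2
21. <>(q -> ~p) -> (p -> ~p), w2
22. <>(q -> ~p), w2
23. p -> ~p, w2
24. ~p, w2
25. ~(p -> ~p), w3
26. p, w3
27. <>(q -> ~p) -> (p -> ~p), w3
28. <>(q -> ~p), w3
29. ~<>(q -> ~p), w3
30. ~(q -> ~p), w3
31. q, w3
32. q -> ~p, w4
33. <>(q -> ~p) -> (p -> ~p), w4
34. <>(q -> ~p), w4
35. ~p, w4
36. p -> ~p, w4
37. q -> ~p, w5
38. ~(q -> ~p), w5
39. q, w5
40. p, w5
41. ~p, w5
Accessibility: w0Rw0, w0Rw1, w0Rw2, w0Rw3, w0Rw4, w1Rw1, w1Rw5, w2Rw2, w3Rw3, w4Rw4, w5Rw5
Branch closes: p and ~p both at w5.
(One branch shown.) All branches close.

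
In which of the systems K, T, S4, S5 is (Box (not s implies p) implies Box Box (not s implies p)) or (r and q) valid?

S4, S5

T-tableau for the negation not ((Box (not s implies p) implies Box Box (not s implies p)) or (r and q)):
1. not ((Box (not s implies p) implies Box Box (not s implies p)) or (r and q)), u
2. not (Box (not s implies p) implies Box Box (not s implies p)), u
3. not (r and q), u
4. Box (not s implies p), u
5. not Box Box (not s implies p), u
6. not s implies p, u
7. not q, u
8. p, u
9. not Box (not s implies p), v
10. not s implies p, v
11. p, v
12. not (not s implies p), w
13. not s, w
14. not p, w
Accessibility: uRu, uRv, vRv, vRw, wRw
Complete open branch: countermodel on a T-frame, so not valid in T, nor in K (the same frame is also a K-frame).
S4-tableau for the negation not ((Box (not s implies p) implies Box Box (not s implies p)) or (r and q)):
1. not ((Box (not s implies p) implies Box Box (not s implies p)) or (r and q)), u
2. not (Box (not s implies p) implies Box Box (not s implies p)), u
3. not (r and q), u
4. Box (not s implies p), u
5. not Box Box (not s implies p), u
6. not s implies p, u
7. not q, u
8. p, u
9. not Box (not s implies p), v
10. not s implies p, v
11. p, v
12. not (not s implies p), w
13. not s, w
14. not p, w
15. not s implies p, w
16. p, w
Accessibility: uRu, uRv, uRw, vRv, vRw, wRw
Branch closes: p and not p both at w.
Every branch closes (one shown): valid in S4, hence also in S5 (every theorem of S4 is a theorem of S5).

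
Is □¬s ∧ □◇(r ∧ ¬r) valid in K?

Tableau for the negation ¬(□¬s ∧ □◇(r ∧ ¬r)):
1. ¬(□¬s ∧ □◇(r ∧ ¬r)), u
2. ¬□◇(r ∧ ¬r), u
3. ¬◇(r ∧ ¬r), v
Accessibility: uRv
The negation has an open branch (countermodel exists).

Invalid (countermodel exists)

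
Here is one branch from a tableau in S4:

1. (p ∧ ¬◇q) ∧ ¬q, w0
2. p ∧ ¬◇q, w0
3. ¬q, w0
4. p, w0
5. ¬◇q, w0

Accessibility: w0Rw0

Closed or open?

Open

There is no literal clash: for every atom and world, at most one sign appears.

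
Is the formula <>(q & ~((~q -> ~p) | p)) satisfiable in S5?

Unsatisfiable

1. <>(q & ~((~q -> ~p) | p)), 0
2. q & ~((~q -> ~p) | p), 1
3. q, 1
4. ~((~q -> ~p) | p), 1
5. ~(~q -> ~p), 1
6. ~p, 1
7. ~q, 1
8. p, 1
Accessibility: 0R0, 0R1, 1R0, 1R1
Branch closes: q and ~q both at 1.
All branches of the tableau close; one closing branch shown above.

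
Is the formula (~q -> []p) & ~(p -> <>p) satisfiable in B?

Unsatisfiable

1. (~q -> []p) & ~(p -> <>p), w0
2. ~q -> []p, w0   [&-rule on 1]
3. ~(p -> <>p), w0   [&-rule on 1]
4. p, w0   [~->-rule on 3]
5. ~<>p, w0   [~->-rule on 3]
6. ~p, w0   [~<>-rule on 5 via w0Rw0]
Accessibility: w0Rw0
Branch closes: p and ~p both at w0.
Every branch closes; the branch above is one of them.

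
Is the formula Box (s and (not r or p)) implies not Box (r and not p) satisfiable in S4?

Yes, satisfiable

1. Box (s and (not r or p)) implies not Box (r and not p), w0
2. not Box (r and not p), w0
3. not (r and not p), w1
4. p, w1
Accessibility: w0Rw0, w0Rw1, w1Rw1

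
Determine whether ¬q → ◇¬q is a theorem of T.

Valid

Tableau for the negation ¬(¬q → ◇¬q):
1. ¬(¬q → ◇¬q), 0
2. ¬q, 0
3. ¬◇¬q, 0
4. q, 0
Accessibility: 0R0
Branch closes: q and ¬q both at 0.
All branches of the negation close; one closing branch shown above.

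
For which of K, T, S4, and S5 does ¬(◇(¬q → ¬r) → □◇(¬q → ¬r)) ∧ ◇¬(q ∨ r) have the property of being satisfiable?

K, T, S4

S5-tableau for the formula:
1. ¬(◇(¬q → ¬r) → □◇(¬q → ¬r)) ∧ ◇¬(q ∨ r), w0
2. ¬(◇(¬q → ¬r) → □◇(¬q → ¬r)), w0   [∧-rule on 1]
3. ◇¬(q ∨ r), w0   [∧-rule on 1]
4. ◇(¬q → ¬r), w0   [¬→-rule on 2]
5. ¬□◇(¬q → ¬r), w0   [¬→-rule on 2]
6. ¬(q ∨ r), w1   [◇-rule on 3: fresh world w1, w0Rw1]
7. ¬q, w1   [¬∨-rule on 6]
8. ¬r, w1   [¬∨-rule on 6]
9. ¬q → ¬r, w2   [◇-rule on 4: fresh world w2, w0Rw2]
10. ¬r, w2   [→-rule on 9 (branches; this branch)]
11. ¬◇(¬q → ¬r), w3   [¬□-rule on 5: fresh world w3, w0Rw3]
12. ¬(¬q → ¬r), w0   [¬◇-rule on 11 via w3Rw0]
13. ¬q, w0   [¬→-rule on 12]
14. r, w0   [¬→-rule on 12]
15. ¬(¬q → ¬r), w1   [¬◇-rule on 11 via w3Rw1]
16. r, w1   [¬→-rule on 15]
Accessibility: w0Rw0, w0Rw1, w0Rw2, w0Rw3, w1Rw0, w1Rw1, w1Rw2, w1Rw3, w2Rw0, w2Rw1, w2Rw2, w2Rw3, w3Rw0, w3Rw1, w3Rw2, w3Rw3
Branch closes: r and ¬r both at w1.
Every branch closes (one shown): unsatisfiable in S5.
S4-tableau for the formula:
1. ¬(◇(¬q → ¬r) → □◇(¬q → ¬r)) ∧ ◇¬(q ∨ r), w0
2. ¬(◇(¬q → ¬r) → □◇(¬q → ¬r)), w0   [∧-rule on 1]
3. ◇¬(q ∨ r), w0   [∧-rule on 1]
4. ◇(¬q → ¬r), w0   [¬→-rule on 2]
5. ¬□◇(¬q → ¬r), w0   [¬→-rule on 2]
6. ¬(q ∨ r), w1   [◇-rule on 3: fresh world w1, w0Rw1]
7. ¬q, w1   [¬∨-rule on 6]
8. ¬r, w1   [¬∨-rule on 6]
9. ¬q → ¬r, w2   [◇-rule on 4: fresh world w2, w0Rw2]
10. ¬r, w2   [→-rule on 9 (branches; this branch)]
11. ¬◇(¬q → ¬r), w3   [¬□-rule on 5: fresh world w3, w0Rw3]
12. ¬(¬q → ¬r), w3   [¬◇-rule on 11 via w3Rw3]
13. ¬q, w3   [¬→-rule on 12]
14. r, w3   [¬→-rule on 12]
Accessibility: w0Rw0, w0Rw1, w0Rw2, w0Rw3, w1Rw1, w2Rw2, w3Rw3
Complete open branch: satisfiable in S4, hence also in K, T (this S4-model is also a K-model and a T-model).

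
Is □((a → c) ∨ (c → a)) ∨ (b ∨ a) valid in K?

Yes, valid

Tableau for the negation ¬(□((a → c) ∨ (c → a)) ∨ (b ∨ a)):
1. ¬(□((a → c) ∨ (c → a)) ∨ (b ∨ a)), w0
2. ¬□((a → c) ∨ (c → a)), w0   [¬∨-rule on 1]
3. ¬(b ∨ a), w0   [¬∨-rule on 1]
4. ¬b, w0   [¬∨-rule on 3]
5. ¬a, w0   [¬∨-rule on 3]
6. ¬((a → c) ∨ (c → a)), w1   [¬□-rule on 2: fresh world w1, w0Rw1]
7. ¬(a → c), w1   [¬∨-rule on 6]
8. ¬(c → a), w1   [¬∨-rule on 6]
9. a, w1   [¬→-rule on 7]
10. ¬c, w1   [¬→-rule on 7]
11. c, w1   [¬→-rule on 8]
12. ¬a, w1   [¬→-rule on 8]
Accessibility: w0Rw1
Branch closes: c and ¬c both at w1.
Every branch of the negation's tableau closes; the branch above is one of them.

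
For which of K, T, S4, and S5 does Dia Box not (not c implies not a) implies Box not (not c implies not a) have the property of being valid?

S4-tableau for the negation not (Dia Box not (not c implies not a) implies Box not (not c implies not a)):
1. not (Dia Box not (not c implies not a) implies Box not (not c implies not a)), u
2. Dia Box not (not c implies not a), u
3. not Box not (not c implies not a), u
4. Box not (not c implies not a), v
5. not (not c implies not a), v
6. not c, v
7. a, v
8. not c implies not a, w
9. not a, w
Accessibility: uRu, uRv, uRw, vRv, wRw
Complete open branch: countermodel on an S4-frame, so not valid in S4, nor in K, T (the same frame is also a K-frame and a T-frame).
S5-tableau for the negation not (Dia Box not (not c implies not a) implies Box not (not c implies not a)):
1. not (Dia Box not (not c implies not a) implies Box not (not c implies not a)), u
2. Dia Box not (not c implies not a), u
3. not Box not (not c implies not a), u
4. Box not (not c implies not a), v
5. not (not c implies not a), u
6. not c, u
7. a, u
8. not (not c implies not a), v
9. not c, v
10. a, v
11. not c implies not a, w
12. not (not c implies not a), w
13. not c, w
14. a, w
15. not a, w
Accessibility: uRu, uRv, uRw, vRu, vRv, vRw, wRu, wRv, wRw
Branch closes: a and not a both at w.
Every branch closes (one shown): valid in S5.

S5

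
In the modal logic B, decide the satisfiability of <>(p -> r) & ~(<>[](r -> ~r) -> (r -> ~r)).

No, unsatisfiable

1. <>(p -> r) & ~(<>[](r -> ~r) -> (r -> ~r)), w0
2. <>(p -> r), w0
3. ~(<>[](r -> ~r) -> (r -> ~r)), w0
4. <>[](r -> ~r), w0
5. ~(r -> ~r), w0
6. r, w0
7. p -> r, w1
8. r, w1
9. [](r -> ~r), w2
10. r -> ~r, w0
11. r -> ~r, w2
12. ~r, w0
Accessibility: w0Rw0, w0Rw1, w0Rw2, w1Rw0, w1Rw1, w2Rw0, w2Rw2
Branch closes: r and ~r both at w0.
Every branch closes; the branch above is one of them.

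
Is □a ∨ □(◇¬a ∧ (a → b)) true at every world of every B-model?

Invalid (countermodel exists)

Tableau for the negation ¬(□a ∨ □(◇¬a ∧ (a → b))):
1. ¬(□a ∨ □(◇¬a ∧ (a → b))), u
2. ¬□a, u
3. ¬□(◇¬a ∧ (a → b)), u
4. ¬a, v
5. ¬(◇¬a ∧ (a → b)), w
6. ¬(a → b), w
7. a, w
8. ¬b, w
Accessibility: uRu, uRv, uRw, vRu, vRv, wRu, wRw
The negation has an open branch (countermodel exists).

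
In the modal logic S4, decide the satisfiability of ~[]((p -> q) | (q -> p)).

1. ~[]((p -> q) | (q -> p)), u
2. ~((p -> q) | (q -> p)), v
3. ~(p -> q), v
4. ~(q -> p), v
5. p, v
6. ~q, v
7. q, v
8. ~p, v
Accessibility: uRu, uRv, vRv
Branch closes: q and ~q both at v.
Every branch closes; the branch above is one of them.

No, unsatisfiable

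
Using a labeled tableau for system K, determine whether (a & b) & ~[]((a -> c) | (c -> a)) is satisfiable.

1. (a & b) & ~[]((a -> c) | (c -> a)), 0
2. a & b, 0
3. ~[]((a -> c) | (c -> a)), 0
4. a, 0
5. b, 0
6. ~((a -> c) | (c -> a)), 1
7. ~(a -> c), 1
8. ~(c -> a), 1
9. a, 1
10. ~c, 1
11. c, 1
12. ~a, 1
Accessibility: 0R1
Branch closes: c and ~c both at 1.
Every branch closes; the branch above is one of them.

Unsatisfiable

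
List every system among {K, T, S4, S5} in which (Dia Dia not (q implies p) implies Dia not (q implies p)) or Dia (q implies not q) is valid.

S4, S5

S4-tableau for the negation not ((Dia Dia not (q implies p) implies Dia not (q implies p)) or Dia (q implies not q)):
1. not ((Dia Dia not (q implies p) implies Dia not (q implies p)) or Dia (q implies not q)), w0
2. not (Dia Dia not (q implies p) implies Dia not (q implies p)), w0
3. not Dia (q implies not q), w0
4. Dia Dia not (q implies p), w0
5. not Dia not (q implies p), w0
6. not (q implies not q), w0
7. q, w0
8. q implies p, w0
9. p, w0
10. Dia not (q implies p), w1
11. not (q implies not q), w1
12. q, w1
13. q implies p, w1
14. p, w1
15. not (q implies p), w2
16. q, w2
17. not p, w2
18. not (q implies not q), w2
19. q implies p, w2
20. p, w2
Accessibility: w0Rw0, w0Rw1, w0Rw2, w1Rw1, w1Rw2, w2Rw2
Branch closes: p and not p both at w2.
Every branch closes (one shown): valid in S4, hence also in S5 (every theorem of S4 is a theorem of S5).
T-tableau for the negation not ((Dia Dia not (q implies p) implies Dia not (q implies p)) or Dia (q implies not q)):
1. not ((Dia Dia not (q implies p) implies Dia not (q implies p)) or Dia (q implies not q)), w0
2. not (Dia Dia not (q implies p) implies Dia not (q implies p)), w0
3. not Dia (q implies not q), w0
4. Dia Dia not (q implies p), w0
5. not Dia not (q implies p), w0
6. not (q implies not q), w0
7. q, w0
8. q implies p, w0
9. p, w0
10. Dia not (q implies p), w1
11. not (q implies not q), w1
12. q, w1
13. q implies p, w1
14. p, w1
15. not (q implies p), w2
16. q, w2
17. not p, w2
Accessibility: w0Rw0, w0Rw1, w1Rw1, w1Rw2, w2Rw2
Complete open branch: countermodel on a T-frame, so not valid in T, nor in K (the same frame is also a K-frame).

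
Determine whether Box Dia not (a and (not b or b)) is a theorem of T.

Tableau for the negation not Box Dia not (a and (not b or b)):
1. not Box Dia not (a and (not b or b)), 0
2. not Dia not (a and (not b or b)), 1
3. a and (not b or b), 1
4. a, 1
5. not b or b, 1
6. b, 1
Accessibility: 0R0, 0R1, 1R1
The negation has an open branch (countermodel exists).

Invalid (countermodel exists)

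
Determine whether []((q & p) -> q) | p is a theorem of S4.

Yes, valid

Tableau for the negation ~([]((q & p) -> q) | p):
1. ~([]((q & p) -> q) | p), 0
2. ~[]((q & p) -> q), 0
3. ~p, 0
4. ~((q & p) -> q), 1
5. q & p, 1
6. ~q, 1
7. q, 1
8. p, 1
Accessibility: 0R0, 0R1, 1R1
Branch closes: q and ~q both at 1.
All branches of the negation close; one closing branch shown above.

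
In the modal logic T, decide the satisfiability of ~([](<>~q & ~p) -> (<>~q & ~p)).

Unsatisfiable (every branch closes)

1. ~([](<>~q & ~p) -> (<>~q & ~p)), w0
2. [](<>~q & ~p), w0
3. ~(<>~q & ~p), w0
4. <>~q & ~p, w0
5. <>~q, w0
6. ~p, w0
7. ~<>~q, w0
8. q, w0
9. ~q, w1
10. <>~q & ~p, w1
11. <>~q, w1
12. ~p, w1
13. q, w1
Accessibility: w0Rw0, w0Rw1, w1Rw1
Branch closes: q and ~q both at w1.
All branches of the tableau close; one closing branch shown above.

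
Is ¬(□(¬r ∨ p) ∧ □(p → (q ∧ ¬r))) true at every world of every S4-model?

Not valid

Tableau for the negation □(¬r ∨ p) ∧ □(p → (q ∧ ¬r)):
1. □(¬r ∨ p) ∧ □(p → (q ∧ ¬r)), w0
2. □(¬r ∨ p), w0   [∧-rule on 1]
3. □(p → (q ∧ ¬r)), w0   [∧-rule on 1]
4. ¬r ∨ p, w0   [□-rule on 2 via w0Rw0]
5. p → (q ∧ ¬r), w0   [□-rule on 3 via w0Rw0]
6. p, w0   [∨-rule on 4 (branches; this branch)]
7. q ∧ ¬r, w0   [→-rule on 5 (branches; this branch)]
8. q, w0   [∧-rule on 7]
9. ¬r, w0   [∧-rule on 7]
Accessibility: w0Rw0
The negation has an open branch (countermodel exists).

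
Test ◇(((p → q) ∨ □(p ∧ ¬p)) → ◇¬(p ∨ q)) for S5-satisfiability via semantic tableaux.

Satisfiable (open branch found)

1. ◇(((p → q) ∨ □(p ∧ ¬p)) → ◇¬(p ∨ q)), 0
2. ((p → q) ∨ □(p ∧ ¬p)) → ◇¬(p ∨ q), 1
3. ◇¬(p ∨ q), 1
4. ¬(p ∨ q), 2
5. ¬p, 2
6. ¬q, 2
Accessibility: 0R0, 0R1, 0R2, 1R0, 1R1, 1R2, 2R0, 2R1, 2R2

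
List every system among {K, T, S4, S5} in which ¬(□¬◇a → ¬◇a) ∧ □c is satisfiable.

K

T-tableau for the formula:
1. ¬(□¬◇a → ¬◇a) ∧ □c, w0
2. ¬(□¬◇a → ¬◇a), w0
3. □c, w0
4. □¬◇a, w0
5. ◇a, w0
6. c, w0
7. ¬◇a, w0
8. ¬a, w0
9. a, w1
10. c, w1
11. ¬◇a, w1
12. ¬a, w1
Accessibility: w0Rw0, w0Rw1, w1Rw1
Branch closes: a and ¬a both at w1.
Every branch closes (one shown): unsatisfiable in T, hence also in S4, S5 (every S4/S5-frame is a T-frame).
K-tableau for the formula:
1. ¬(□¬◇a → ¬◇a) ∧ □c, w0
2. ¬(□¬◇a → ¬◇a), w0
3. □c, w0
4. □¬◇a, w0
5. ◇a, w0
6. a, w1
7. c, w1
8. ¬◇a, w1
Accessibility: w0Rw1
Complete open branch: satisfiable in K.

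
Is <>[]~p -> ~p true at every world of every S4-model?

Tableau for the negation ~(<>[]~p -> ~p):
1. ~(<>[]~p -> ~p), 0
2. <>[]~p, 0
3. p, 0
4. []~p, 1
5. ~p, 1
Accessibility: 0R0, 0R1, 1R1
The negation has an open branch (countermodel exists).

Invalid (countermodel exists)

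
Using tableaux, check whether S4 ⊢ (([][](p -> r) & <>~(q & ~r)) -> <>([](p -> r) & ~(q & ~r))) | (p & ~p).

Tableau for the negation ~((([][](p -> r) & <>~(q & ~r)) -> <>([](p -> r) & ~(q & ~r))) | (p & ~p)):
1. ~((([][](p -> r) & <>~(q & ~r)) -> <>([](p -> r) & ~(q & ~r))) | (p & ~p)), w0
2. ~(([][](p -> r) & <>~(q & ~r)) -> <>([](p -> r) & ~(q & ~r))), w0
3. ~(p & ~p), w0
4. [][](p -> r) & <>~(q & ~r), w0
5. ~<>([](p -> r) & ~(q & ~r)), w0
6. [][](p -> r), w0
7. <>~(q & ~r), w0
8. ~([](p -> r) & ~(q & ~r)), w0
9. [](p -> r), w0
10. p -> r, w0
11. ~p, w0
12. q & ~r, w0
13. q, w0
14. ~r, w0
15. ~(q & ~r), w1
16. ~([](p -> r) & ~(q & ~r)), w1
17. [](p -> r), w1
18. p -> r, w1
19. r, w1
20. ~[](p -> r), w1
21. ~(p -> r), w2
22. p, w2
23. ~r, w2
24. ~([](p -> r) & ~(q & ~r)), w2
25. [](p -> r), w2
26. p -> r, w2
27. q & ~r, w2
28. q, w2
29. r, w2
Accessibility: w0Rw0, w0Rw1, w0Rw2, w1Rw1, w1Rw2, w2Rw2
Branch closes: r and ~r both at w2.
Every branch of the negation's tableau closes; the branch above is one of them.

Valid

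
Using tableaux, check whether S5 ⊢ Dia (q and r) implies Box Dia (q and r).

Yes, valid

Tableau for the negation not (Dia (q and r) implies Box Dia (q and r)):
1. not (Dia (q and r) implies Box Dia (q and r)), w0
2. Dia (q and r), w0   [neg-implies-rule on 1]
3. not Box Dia (q and r), w0   [neg-implies-rule on 1]
4. q and r, w1   [Dia-rule on 2: fresh world w1, w0Rw1]
5. q, w1   [and-rule on 4]
6. r, w1   [and-rule on 4]
7. not Dia (q and r), w2   [neg-Box-rule on 3: fresh world w2, w0Rw2]
8. not (q and r), w0   [neg-Dia-rule on 7 via w2Rw0]
9. not (q and r), w1   [neg-Dia-rule on 7 via w2Rw1]
10. not (q and r), w2   [neg-Dia-rule on 7 via w2Rw2]
11. not r, w0   [neg-and-rule on 8 (branches; this branch)]
12. not r, w1   [neg-and-rule on 9 (branches; this branch)]
Accessibility: w0Rw0, w0Rw1, w0Rw2, w1Rw0, w1Rw1, w1Rw2, w2Rw0, w2Rw1, w2Rw2
Branch closes: r and not r both at w1.
Every branch of the negation's tableau closes; the branch above is one of them.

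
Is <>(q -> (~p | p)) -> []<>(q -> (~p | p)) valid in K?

Tableau for the negation ~(<>(q -> (~p | p)) -> []<>(q -> (~p | p))):
1. ~(<>(q -> (~p | p)) -> []<>(q -> (~p | p))), 0
2. <>(q -> (~p | p)), 0   [~->-rule on 1]
3. ~[]<>(q -> (~p | p)), 0   [~->-rule on 1]
4. q -> (~p | p), 1   [<>-rule on 2: fresh world 1, 0R1]
5. ~p | p, 1   [->-rule on 4 (branches; this branch)]
6. p, 1   [|-rule on 5 (branches; this branch)]
7. ~<>(q -> (~p | p)), 2   [~[]-rule on 3: fresh world 2, 0R2]
Accessibility: 0R1, 0R2
The negation has an open branch (countermodel exists).

Invalid (countermodel exists)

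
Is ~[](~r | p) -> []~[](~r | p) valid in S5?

Valid in S5

Tableau for the negation ~(~[](~r | p) -> []~[](~r | p)):
1. ~(~[](~r | p) -> []~[](~r | p)), 0
2. ~[](~r | p), 0
3. ~[]~[](~r | p), 0
4. ~(~r | p), 1
5. r, 1
6. ~p, 1
7. [](~r | p), 2
8. ~r | p, 0
9. ~r | p, 1
10. ~r | p, 2
11. p, 0
12. p, 1
Accessibility: 0R0, 0R1, 0R2, 1R0, 1R1, 1R2, 2R0, 2R1, 2R2
Branch closes: p and ~p both at 1.
Every branch of the negation's tableau closes; the branch above is one of them.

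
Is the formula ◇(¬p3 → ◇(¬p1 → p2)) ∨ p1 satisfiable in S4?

Satisfiable

1. ◇(¬p3 → ◇(¬p1 → p2)) ∨ p1, u
2. p1, u   [∨-rule on 1 (branches; this branch)]
Accessibility: uRu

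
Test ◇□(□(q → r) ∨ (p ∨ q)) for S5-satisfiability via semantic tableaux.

1. ◇□(□(q → r) ∨ (p ∨ q)), u
2. □(□(q → r) ∨ (p ∨ q)), v
3. □(q → r) ∨ (p ∨ q), u
4. □(q → r) ∨ (p ∨ q), v
5. p ∨ q, u
6. p ∨ q, v
7. q, u
8. q, v
Accessibility: uRu, uRv, vRu, vRv

Satisfiable (open branch found)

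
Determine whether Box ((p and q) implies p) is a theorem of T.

Valid in T

Tableau for the negation not Box ((p and q) implies p):
1. not Box ((p and q) implies p), u
2. not ((p and q) implies p), v   [neg-Box-rule on 1: fresh world v, uRv]
3. p and q, v   [neg-implies-rule on 2]
4. not p, v   [neg-implies-rule on 2]
5. p, v   [and-rule on 3]
6. q, v   [and-rule on 3]
Accessibility: uRu, uRv, vRv
Branch closes: p and not p both at v.
Every branch of the negation's tableau closes; the branch above is one of them.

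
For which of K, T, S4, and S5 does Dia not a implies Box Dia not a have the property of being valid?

S5

S4-tableau for the negation not (Dia not a implies Box Dia not a):
1. not (Dia not a implies Box Dia not a), 0
2. Dia not a, 0
3. not Box Dia not a, 0
4. not a, 1
5. not Dia not a, 2
6. a, 2
Accessibility: 0R0, 0R1, 0R2, 1R1, 2R2
Complete open branch: countermodel on an S4-frame, so not valid in S4, nor in K, T (the same frame is also a K-frame and a T-frame).
S5-tableau for the negation not (Dia not a implies Box Dia not a):
1. not (Dia not a implies Box Dia not a), 0
2. Dia not a, 0
3. not Box Dia not a, 0
4. not a, 1
5. not Dia not a, 2
6. a, 0
7. a, 1
Accessibility: 0R0, 0R1, 0R2, 1R0, 1R1, 1R2, 2R0, 2R1, 2R2
Branch closes: a and not a both at 1.
Every branch closes (one shown): valid in S5.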